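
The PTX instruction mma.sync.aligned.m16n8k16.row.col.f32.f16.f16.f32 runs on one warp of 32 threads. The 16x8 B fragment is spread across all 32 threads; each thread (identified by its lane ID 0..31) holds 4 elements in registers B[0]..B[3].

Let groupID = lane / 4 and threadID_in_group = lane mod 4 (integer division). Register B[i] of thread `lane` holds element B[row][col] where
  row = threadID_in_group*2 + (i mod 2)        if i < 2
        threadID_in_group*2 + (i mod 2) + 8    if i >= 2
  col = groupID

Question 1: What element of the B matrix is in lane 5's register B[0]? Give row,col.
L=5=>grp=5>>2=1, tig=5&3=1
[0]=>row 1·2+0+0=2  col grp=1

2,1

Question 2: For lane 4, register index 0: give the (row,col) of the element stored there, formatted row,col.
4: gr=1,th=0
[0] (0*2+0+0,1) = (0,1)

0,1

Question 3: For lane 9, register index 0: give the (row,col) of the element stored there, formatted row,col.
2,2

L=9->g=9>>2=2, t=9&3=1
[0]->row 1·2+0+0=2  col g=2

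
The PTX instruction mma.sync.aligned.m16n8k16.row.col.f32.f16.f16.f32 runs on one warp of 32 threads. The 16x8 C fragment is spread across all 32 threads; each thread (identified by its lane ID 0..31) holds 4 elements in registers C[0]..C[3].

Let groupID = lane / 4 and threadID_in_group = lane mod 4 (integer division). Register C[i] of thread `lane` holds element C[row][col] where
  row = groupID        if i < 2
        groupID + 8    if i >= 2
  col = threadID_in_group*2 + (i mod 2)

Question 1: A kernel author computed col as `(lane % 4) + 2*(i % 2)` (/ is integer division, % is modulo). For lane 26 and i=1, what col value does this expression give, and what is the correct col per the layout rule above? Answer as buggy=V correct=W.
`(lane % 4) + 2*(i % 2)`[26,1]=>4
L=26=>grp=26>>2=6, tig=26&3=2
[1]=>row 6+0=6  col 2·2+1=5
col: 4 vs 5

buggy=4 correct=5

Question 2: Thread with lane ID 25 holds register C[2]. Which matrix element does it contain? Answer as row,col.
14,2

lane 25->25/4=6, 25 mod 4=1
i=2  r:6+8->14  c:2·1+0->2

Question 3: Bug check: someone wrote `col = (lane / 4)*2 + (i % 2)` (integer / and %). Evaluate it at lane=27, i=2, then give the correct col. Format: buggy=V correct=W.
`(lane / 4)*2 + (i % 2)`[27,2]=>12
L=27=>grp=27>>2=6, tig=27&3=3
[2]=>row 6+8=14  col 3·2+0=6
col: 12 vs 6

buggy=12 correct=6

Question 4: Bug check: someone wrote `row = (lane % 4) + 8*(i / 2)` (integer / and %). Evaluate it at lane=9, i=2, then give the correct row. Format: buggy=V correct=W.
buggy=9 correct=10

`(lane % 4) + 8*(i / 2)`[9,2]→9
lane 9→9/4=2, 9 mod 4=1
i=2  r:2+8→10  c:2·1+0→2
row: 9 vs 10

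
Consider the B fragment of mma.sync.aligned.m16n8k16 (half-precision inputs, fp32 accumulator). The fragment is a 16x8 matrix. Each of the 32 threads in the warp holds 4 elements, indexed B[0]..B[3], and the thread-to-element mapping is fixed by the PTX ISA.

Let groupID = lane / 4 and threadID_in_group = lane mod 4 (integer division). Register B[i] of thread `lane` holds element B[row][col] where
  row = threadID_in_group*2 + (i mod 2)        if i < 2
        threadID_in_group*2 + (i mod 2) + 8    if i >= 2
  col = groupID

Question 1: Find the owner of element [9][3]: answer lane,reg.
12,3

c=3->g=3  r=9->rb=1,t=0,b0=1
L=3*4+0=12  i=1*2+1=3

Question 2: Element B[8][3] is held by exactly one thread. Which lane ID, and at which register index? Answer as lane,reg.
c: 3->gid=3  r: 8->r8=1,tid=0,i&1=0
L=3*4+0=12  i=1*2+0=2

12,2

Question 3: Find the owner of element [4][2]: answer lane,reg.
c=2⇒gr=2  r=4⇒Rb=0,th=2,odd=0
L=2*4+2=10  i=0*2+0=0

10,0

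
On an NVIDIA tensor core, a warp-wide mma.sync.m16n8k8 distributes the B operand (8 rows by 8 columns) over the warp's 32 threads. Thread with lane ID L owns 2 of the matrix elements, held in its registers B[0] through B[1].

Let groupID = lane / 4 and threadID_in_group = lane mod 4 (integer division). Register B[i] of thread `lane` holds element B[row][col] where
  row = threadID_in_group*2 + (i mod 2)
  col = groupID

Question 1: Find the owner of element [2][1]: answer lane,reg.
c:1=>grp=1  r:2=>tig=1,lo=0
L=1*4+1=5  i=0=0

5,0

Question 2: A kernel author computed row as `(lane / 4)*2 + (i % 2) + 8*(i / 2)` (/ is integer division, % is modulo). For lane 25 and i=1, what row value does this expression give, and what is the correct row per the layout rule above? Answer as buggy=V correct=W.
buggy=13 correct=3

`(lane / 4)*2 + (i % 2) + 8*(i / 2)`[25,1]->13
lane 25->25/4=6, 25 mod 4=1
i=1  r:2·1+1->3  c:6
row: 13 vs 3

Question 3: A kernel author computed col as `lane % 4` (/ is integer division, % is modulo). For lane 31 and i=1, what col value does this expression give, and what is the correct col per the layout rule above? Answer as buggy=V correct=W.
`lane % 4`[31,1]⇒3
lane 31: gr=7 (31/4), th=3 (31%4)
i=1: r=3*2+1=7, c=gr=7
col: 3 vs 7

buggy=3 correct=7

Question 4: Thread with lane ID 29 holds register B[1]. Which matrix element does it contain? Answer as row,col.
3,7

L=29->g=29>>2=7, t=29&3=1
[1]->row 1·2+1=3  col g=7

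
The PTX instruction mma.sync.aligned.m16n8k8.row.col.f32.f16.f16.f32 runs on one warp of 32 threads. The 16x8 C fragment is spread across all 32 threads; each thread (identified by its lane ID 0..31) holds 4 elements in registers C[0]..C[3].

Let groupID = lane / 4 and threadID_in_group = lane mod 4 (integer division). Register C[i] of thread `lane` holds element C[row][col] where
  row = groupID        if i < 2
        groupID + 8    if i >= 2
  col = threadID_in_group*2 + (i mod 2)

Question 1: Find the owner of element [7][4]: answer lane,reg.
r:7=>grp=7,rB=0  c:4=>tig=2,lo=0
L=7*4+2=30  i=0*2+0=0

30,0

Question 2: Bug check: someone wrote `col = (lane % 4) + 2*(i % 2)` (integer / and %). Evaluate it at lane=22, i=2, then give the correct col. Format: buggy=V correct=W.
`(lane % 4) + 2*(i % 2)`[22,2]=>2
lane 22=>22/4=5, 22 mod 4=2
i=2  r:5+8=>13  c:2·2+0=>4
col: 2 vs 4

buggy=2 correct=4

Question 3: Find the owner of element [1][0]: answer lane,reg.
4,0

r=1⇒gr=1,Rb=0  c=0⇒th=0,odd=0
L=1*4+0=4  i=0*2+0=0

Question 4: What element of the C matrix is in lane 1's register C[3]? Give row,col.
lane 1=>1/4=0, 1 mod 4=1
i=3  r:0+8=>8  c:2·1+1=>3

8,3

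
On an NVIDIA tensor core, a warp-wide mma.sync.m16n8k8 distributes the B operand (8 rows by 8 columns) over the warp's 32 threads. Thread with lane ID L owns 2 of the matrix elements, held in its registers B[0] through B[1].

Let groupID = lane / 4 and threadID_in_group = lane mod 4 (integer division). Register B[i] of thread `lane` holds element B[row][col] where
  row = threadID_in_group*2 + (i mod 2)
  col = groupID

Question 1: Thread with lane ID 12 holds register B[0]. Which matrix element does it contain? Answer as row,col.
0,3

L=12->gid=12>>2=3, tid=12&3=0
[0]->row 0·2+0=0  col gid=3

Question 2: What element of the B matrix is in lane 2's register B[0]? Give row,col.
4,0

L=2=>grp=2>>2=0, tig=2&3=2
[0]=>row 2·2+0=4  col grp=0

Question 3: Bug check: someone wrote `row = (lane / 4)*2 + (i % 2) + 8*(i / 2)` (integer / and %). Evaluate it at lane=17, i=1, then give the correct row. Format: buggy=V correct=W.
`(lane / 4)*2 + (i % 2) + 8*(i / 2)`[17,1]=>9
L=17=>grp=17>>2=4, tig=17&3=1
[1]=>row 1·2+1=3  col grp=4
row: 9 vs 3

buggy=9 correct=3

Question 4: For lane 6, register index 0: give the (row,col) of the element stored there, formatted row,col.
4,1

6: g=1,t=2
[0] (2*2+0,1) = (4,1)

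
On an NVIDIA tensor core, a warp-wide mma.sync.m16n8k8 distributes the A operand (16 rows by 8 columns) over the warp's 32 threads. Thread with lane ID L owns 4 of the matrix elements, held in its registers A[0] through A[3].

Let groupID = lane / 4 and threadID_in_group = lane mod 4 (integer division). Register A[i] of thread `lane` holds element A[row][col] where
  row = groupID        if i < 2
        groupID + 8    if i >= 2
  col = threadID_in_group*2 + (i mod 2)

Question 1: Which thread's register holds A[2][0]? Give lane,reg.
r=2->g=2,rb=0  c=0->t=0,b0=0
L=2*4+0=8  i=0*2+0=0

8,0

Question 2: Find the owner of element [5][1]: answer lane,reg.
r:5=>grp=5,rB=0  c:1=>tig=0,lo=1
L=5*4+0=20  i=0*2+1=1

20,1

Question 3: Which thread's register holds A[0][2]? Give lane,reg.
1,0

r:0=>grp=0,rB=0  c:2=>tig=1,lo=0
L=0*4+1=1  i=0*2+0=0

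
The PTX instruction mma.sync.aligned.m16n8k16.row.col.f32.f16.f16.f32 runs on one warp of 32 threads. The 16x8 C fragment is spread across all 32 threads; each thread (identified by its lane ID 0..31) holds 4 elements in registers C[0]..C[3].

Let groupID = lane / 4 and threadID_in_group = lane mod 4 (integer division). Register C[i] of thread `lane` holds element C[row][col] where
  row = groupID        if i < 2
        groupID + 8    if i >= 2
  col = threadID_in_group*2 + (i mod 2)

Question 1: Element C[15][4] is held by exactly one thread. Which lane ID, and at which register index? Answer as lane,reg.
30,2

r: 15->gid=7,r8=1  c: 4->tid=2,i&1=0
L=7*4+2=30  i=1*2+0=2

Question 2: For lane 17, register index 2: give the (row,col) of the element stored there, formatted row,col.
lane 17: gid=4 (17/4), tid=1 (17%4)
i=2: r=4+8=12, c=1*2+0=2

12,2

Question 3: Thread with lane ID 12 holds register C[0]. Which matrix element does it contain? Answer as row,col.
12: gid=3,tid=0
[0] (3+0,0*2+0) = (3,0)

3,0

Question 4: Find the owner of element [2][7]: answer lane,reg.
11,1

r=2⇒gr=2,Rb=0  c=7⇒th=3,odd=1
L=2*4+3=11  i=0*2+1=1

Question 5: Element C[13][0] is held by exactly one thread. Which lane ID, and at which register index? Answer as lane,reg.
20,2

r=13⇒gr=5,Rb=1  c=0⇒th=0,odd=0
L=5*4+0=20  i=1*2+0=2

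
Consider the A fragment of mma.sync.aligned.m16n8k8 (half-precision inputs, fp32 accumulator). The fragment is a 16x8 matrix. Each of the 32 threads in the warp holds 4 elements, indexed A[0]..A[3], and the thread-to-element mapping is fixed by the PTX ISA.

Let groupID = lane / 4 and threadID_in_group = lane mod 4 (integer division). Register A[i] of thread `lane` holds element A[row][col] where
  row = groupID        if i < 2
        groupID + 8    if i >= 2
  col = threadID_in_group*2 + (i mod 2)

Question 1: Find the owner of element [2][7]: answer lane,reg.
r: 2->gid=2,r8=0  c: 7->tid=3,i&1=1
L=2*4+3=11  i=0*2+1=1

11,1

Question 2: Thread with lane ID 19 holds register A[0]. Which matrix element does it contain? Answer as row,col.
4,6

L=19→G=19>>2=4, T=19&3=3
[0]→row 4+0=4  col 3·2+0=6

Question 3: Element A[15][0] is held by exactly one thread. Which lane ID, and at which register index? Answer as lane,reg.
r: 15->gid=7,r8=1  c: 0->tid=0,i&1=0
L=7*4+0=28  i=1*2+0=2

28,2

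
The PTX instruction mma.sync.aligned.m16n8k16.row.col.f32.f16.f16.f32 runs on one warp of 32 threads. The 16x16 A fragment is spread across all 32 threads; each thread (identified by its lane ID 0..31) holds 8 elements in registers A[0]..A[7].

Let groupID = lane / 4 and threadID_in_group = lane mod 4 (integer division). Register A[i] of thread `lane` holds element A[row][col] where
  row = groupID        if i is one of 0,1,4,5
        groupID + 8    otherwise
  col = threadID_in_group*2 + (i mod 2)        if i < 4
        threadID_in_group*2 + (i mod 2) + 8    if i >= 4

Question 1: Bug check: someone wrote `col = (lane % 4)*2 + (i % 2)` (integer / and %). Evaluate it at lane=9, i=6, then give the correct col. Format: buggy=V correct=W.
buggy=2 correct=10

`(lane % 4)*2 + (i % 2)`[9,6]->2
9: gid=2,tid=1
[6] (2+8,1*2+0+8) = (10,10)
col: 2 vs 10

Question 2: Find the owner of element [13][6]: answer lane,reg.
23,2

r:13=>grp=5,rB=1  c:6=>cB=0,tig=3,lo=0
L=5*4+3=23  i=0*4+1*2+0=2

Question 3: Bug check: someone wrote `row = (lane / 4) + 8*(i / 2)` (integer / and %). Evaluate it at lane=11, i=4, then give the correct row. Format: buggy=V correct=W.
`(lane / 4) + 8*(i / 2)`[11,4]=>18
11: grp=2,tig=3
[4] (2+0,3*2+0+8) = (2,14)
row: 18 vs 2

buggy=18 correct=2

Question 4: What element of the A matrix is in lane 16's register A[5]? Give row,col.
4,9

16: grp=4,tig=0
[5] (4+0,0*2+1+8) = (4,9)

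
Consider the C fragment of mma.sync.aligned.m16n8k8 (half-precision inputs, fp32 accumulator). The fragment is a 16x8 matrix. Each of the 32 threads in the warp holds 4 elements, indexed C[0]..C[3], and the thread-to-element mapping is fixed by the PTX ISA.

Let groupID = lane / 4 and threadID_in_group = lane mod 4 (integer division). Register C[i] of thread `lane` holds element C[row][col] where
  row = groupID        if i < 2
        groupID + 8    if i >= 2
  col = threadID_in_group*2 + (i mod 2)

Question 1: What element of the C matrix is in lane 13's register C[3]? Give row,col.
13: gid=3,tid=1
[3] (3+8,1*2+1) = (11,3)

11,3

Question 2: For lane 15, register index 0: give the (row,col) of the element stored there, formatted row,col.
L=15→G=15>>2=3, T=15&3=3
[0]→row 3+0=3  col 3·2+0=6

3,6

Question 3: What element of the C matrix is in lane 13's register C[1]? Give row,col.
lane 13: G=3 (13/4), T=1 (13%4)
i=1: r=3+0=3, c=1*2+1=3

3,3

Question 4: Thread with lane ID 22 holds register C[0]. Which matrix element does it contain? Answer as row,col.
5,4

lane 22: g=5 (22/4), t=2 (22%4)
i=0: r=5+0=5, c=2*2+0=4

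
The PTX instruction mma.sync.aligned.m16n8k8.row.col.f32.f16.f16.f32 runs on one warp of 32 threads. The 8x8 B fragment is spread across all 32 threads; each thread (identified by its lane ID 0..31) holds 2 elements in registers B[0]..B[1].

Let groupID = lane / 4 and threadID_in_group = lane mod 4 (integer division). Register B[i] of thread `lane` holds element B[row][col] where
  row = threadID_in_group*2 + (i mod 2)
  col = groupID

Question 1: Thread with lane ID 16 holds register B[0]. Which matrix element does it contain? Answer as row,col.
0,4

L=16->g=16>>2=4, t=16&3=0
[0]->row 0·2+0=0  col g=4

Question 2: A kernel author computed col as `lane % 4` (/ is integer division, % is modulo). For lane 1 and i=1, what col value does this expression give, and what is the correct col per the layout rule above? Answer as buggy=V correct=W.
`lane % 4`[1,1]->1
L=1->g=1>>2=0, t=1&3=1
[1]->row 1·2+1=3  col g=0
col: 1 vs 0

buggy=1 correct=0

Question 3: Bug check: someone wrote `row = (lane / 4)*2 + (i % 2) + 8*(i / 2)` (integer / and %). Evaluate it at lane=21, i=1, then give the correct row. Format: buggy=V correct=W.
`(lane / 4)*2 + (i % 2) + 8*(i / 2)`[21,1]->11
L=21->gid=21>>2=5, tid=21&3=1
[1]->row 1·2+1=3  col gid=5
row: 11 vs 3

buggy=11 correct=3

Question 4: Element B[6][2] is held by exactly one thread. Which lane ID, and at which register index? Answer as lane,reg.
11,0

c:2=>grp=2  r:6=>tig=3,lo=0
L=2*4+3=11  i=0=0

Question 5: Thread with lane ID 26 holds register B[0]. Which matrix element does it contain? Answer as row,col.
4,6

L=26→G=26>>2=6, T=26&3=2
[0]→row 2·2+0=4  col G=6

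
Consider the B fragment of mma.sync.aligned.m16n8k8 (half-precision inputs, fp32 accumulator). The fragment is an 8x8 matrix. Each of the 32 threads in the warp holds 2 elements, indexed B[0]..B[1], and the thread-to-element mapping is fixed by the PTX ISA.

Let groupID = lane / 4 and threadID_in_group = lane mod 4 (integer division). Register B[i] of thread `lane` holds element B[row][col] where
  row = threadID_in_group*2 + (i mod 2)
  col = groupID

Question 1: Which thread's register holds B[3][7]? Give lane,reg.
c: 7->gid=7  r: 3->tid=1,i&1=1
L=7*4+1=29  i=1=1

29,1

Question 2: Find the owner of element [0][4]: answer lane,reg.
c:4=>grp=4  r:0=>tig=0,lo=0
L=4*4+0=16  i=0=0

16,0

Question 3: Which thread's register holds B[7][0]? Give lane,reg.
3,1

c=0->g=0  r=7->t=3,b0=1
L=0*4+3=3  i=1=1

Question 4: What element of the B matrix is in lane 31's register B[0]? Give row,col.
lane 31: gr=7 (31/4), th=3 (31%4)
i=0: r=3*2+0=6, c=gr=7

6,7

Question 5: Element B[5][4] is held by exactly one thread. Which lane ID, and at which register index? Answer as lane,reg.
18,1

c: 4->gid=4  r: 5->tid=2,i&1=1
L=4*4+2=18  i=1=1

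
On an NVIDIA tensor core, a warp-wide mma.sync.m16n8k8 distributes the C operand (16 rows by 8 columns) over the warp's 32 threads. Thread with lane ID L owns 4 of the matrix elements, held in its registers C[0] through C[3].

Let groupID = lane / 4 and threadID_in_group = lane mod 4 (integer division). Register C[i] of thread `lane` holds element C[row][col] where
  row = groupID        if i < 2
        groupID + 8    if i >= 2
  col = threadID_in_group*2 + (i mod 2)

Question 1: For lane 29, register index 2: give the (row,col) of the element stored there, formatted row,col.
lane 29⇒29/4=7, 29 mod 4=1
i=2  r:7+8⇒15  c:2·1+0⇒2

15,2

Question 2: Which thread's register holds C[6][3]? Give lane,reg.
25,1

r=6→G=6,rhi=0  c=3→T=1,p=1
L=6*4+1=25  i=0*2+1=1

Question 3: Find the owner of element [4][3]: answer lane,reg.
17,1

r=4->g=4,rb=0  c=3->t=1,b0=1
L=4*4+1=17  i=0*2+1=1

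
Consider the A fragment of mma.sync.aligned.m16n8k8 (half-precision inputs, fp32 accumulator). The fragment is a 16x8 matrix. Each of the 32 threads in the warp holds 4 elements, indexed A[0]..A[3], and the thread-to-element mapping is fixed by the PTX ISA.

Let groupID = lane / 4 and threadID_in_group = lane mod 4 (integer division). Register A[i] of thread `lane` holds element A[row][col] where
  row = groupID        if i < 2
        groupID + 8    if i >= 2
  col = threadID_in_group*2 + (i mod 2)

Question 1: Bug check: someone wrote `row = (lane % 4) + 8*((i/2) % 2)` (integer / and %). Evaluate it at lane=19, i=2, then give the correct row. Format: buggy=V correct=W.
buggy=11 correct=12

`(lane % 4) + 8*((i/2) % 2)`[19,2]⇒11
19: gr=4,th=3
[2] (4+8,3*2+0) = (12,6)
row: 11 vs 12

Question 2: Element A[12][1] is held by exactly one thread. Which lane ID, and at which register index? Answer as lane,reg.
16,3

r=12->g=4,rb=1  c=1->t=0,b0=1
L=4*4+0=16  i=1*2+1=3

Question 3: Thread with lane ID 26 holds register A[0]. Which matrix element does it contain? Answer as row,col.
6,4

L=26=>grp=26>>2=6, tig=26&3=2
[0]=>row 6+0=6  col 2·2+0=4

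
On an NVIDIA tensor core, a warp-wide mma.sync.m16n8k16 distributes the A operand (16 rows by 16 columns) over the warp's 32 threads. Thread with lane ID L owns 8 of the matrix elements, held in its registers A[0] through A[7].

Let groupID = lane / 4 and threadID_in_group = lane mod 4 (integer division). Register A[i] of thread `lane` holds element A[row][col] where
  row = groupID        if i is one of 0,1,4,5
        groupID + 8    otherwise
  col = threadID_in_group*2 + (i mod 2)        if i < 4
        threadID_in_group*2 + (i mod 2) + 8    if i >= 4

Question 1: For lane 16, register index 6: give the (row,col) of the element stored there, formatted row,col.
lane 16: g=4 (16/4), t=0 (16%4)
i=6: r=4+8=12, c=0*2+0+8=8

12,8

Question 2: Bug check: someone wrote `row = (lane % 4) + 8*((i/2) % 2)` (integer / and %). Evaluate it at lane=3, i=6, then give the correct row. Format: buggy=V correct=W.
`(lane % 4) + 8*((i/2) % 2)`[3,6]->11
3: gid=0,tid=3
[6] (0+8,3*2+0+8) = (8,14)
row: 11 vs 8

buggy=11 correct=8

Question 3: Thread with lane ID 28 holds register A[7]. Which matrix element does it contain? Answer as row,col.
lane 28→28/4=7, 28 mod 4=0
i=7  r:7+8→15  c:2·0+1+8→9

15,9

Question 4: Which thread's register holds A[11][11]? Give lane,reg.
13,7

r=11→G=3,rhi=1  c=11→chi=1,T=1,p=1
L=3*4+1=13  i=1*4+1*2+1=7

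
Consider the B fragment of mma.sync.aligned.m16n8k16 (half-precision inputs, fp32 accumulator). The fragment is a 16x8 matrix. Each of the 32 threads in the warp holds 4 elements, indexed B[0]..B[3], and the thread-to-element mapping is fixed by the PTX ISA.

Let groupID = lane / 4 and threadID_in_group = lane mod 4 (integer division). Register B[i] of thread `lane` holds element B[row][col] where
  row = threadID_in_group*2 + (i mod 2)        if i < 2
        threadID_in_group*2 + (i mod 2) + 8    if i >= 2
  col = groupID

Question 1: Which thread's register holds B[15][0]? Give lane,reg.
c=0⇒gr=0  r=15⇒Rb=1,th=3,odd=1
L=0*4+3=3  i=1*2+1=3

3,3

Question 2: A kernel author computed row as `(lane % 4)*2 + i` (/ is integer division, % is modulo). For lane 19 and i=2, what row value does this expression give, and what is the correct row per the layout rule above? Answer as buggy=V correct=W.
buggy=8 correct=14

`(lane % 4)*2 + i`[19,2]=>8
L=19=>grp=19>>2=4, tig=19&3=3
[2]=>row 3·2+0+8=14  col grp=4
row: 8 vs 14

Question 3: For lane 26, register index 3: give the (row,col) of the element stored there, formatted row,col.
13,6

26: gid=6,tid=2
[3] (2*2+1+8,6) = (13,6)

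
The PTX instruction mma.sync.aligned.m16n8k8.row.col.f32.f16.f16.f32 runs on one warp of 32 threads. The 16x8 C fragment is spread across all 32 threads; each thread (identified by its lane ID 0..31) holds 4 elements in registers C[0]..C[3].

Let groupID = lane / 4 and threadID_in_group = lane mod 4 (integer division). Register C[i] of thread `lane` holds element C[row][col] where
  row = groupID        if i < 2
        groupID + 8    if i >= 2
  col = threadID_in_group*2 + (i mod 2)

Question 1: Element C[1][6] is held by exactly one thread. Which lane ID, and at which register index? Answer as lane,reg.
r=1⇒gr=1,Rb=0  c=6⇒th=3,odd=0
L=1*4+3=7  i=0*2+0=0

7,0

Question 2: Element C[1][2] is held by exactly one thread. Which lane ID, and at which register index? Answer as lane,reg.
5,0

r=1⇒gr=1,Rb=0  c=2⇒th=1,odd=0
L=1*4+1=5  i=0*2+0=0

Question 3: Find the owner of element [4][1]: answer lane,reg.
r=4⇒gr=4,Rb=0  c=1⇒th=0,odd=1
L=4*4+0=16  i=0*2+1=1

16,1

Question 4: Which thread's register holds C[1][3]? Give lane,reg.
5,1

r: 1->gid=1,r8=0  c: 3->tid=1,i&1=1
L=1*4+1=5  i=0*2+1=1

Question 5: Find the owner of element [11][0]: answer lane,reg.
r: 11->gid=3,r8=1  c: 0->tid=0,i&1=0
L=3*4+0=12  i=1*2+0=2

12,2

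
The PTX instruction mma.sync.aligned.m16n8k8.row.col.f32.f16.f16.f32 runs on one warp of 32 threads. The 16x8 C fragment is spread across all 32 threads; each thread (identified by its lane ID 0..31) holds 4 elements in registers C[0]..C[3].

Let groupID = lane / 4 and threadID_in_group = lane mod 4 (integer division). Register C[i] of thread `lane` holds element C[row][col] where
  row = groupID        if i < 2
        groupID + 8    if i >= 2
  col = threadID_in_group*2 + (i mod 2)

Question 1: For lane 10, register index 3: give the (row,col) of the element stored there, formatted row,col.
lane 10->10/4=2, 10 mod 4=2
i=3  r:2+8->10  c:2·2+1->5

10,5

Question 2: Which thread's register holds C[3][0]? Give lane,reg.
12,0

r:3=>grp=3,rB=0  c:0=>tig=0,lo=0
L=3*4+0=12  i=0*2+0=0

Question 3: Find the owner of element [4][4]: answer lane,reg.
r=4->g=4,rb=0  c=4->t=2,b0=0
L=4*4+2=18  i=0*2+0=0

18,0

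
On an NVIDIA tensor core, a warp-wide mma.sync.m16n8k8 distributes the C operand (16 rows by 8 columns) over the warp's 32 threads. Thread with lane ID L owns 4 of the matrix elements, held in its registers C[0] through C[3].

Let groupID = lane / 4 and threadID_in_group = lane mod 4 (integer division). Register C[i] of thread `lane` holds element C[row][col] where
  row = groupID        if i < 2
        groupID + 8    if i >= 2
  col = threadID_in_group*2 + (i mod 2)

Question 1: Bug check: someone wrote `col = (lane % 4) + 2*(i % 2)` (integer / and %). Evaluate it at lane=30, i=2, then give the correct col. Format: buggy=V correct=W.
buggy=2 correct=4

`(lane % 4) + 2*(i % 2)`[30,2]=>2
lane 30: grp=7 (30/4), tig=2 (30%4)
i=2: r=7+8=15, c=2*2+0=4
col: 2 vs 4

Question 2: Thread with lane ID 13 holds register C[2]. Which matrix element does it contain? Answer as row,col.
11,2

lane 13: gr=3 (13/4), th=1 (13%4)
i=2: r=3+8=11, c=1*2+0=2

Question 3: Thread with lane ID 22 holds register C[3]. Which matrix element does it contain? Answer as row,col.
lane 22: gid=5 (22/4), tid=2 (22%4)
i=3: r=5+8=13, c=2*2+1=5

13,5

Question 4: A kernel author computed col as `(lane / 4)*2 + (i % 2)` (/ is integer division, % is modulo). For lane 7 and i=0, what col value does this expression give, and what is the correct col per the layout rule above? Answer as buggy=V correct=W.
`(lane / 4)*2 + (i % 2)`[7,0]⇒2
lane 7: gr=1 (7/4), th=3 (7%4)
i=0: r=1+0=1, c=3*2+0=6
col: 2 vs 6

buggy=2 correct=6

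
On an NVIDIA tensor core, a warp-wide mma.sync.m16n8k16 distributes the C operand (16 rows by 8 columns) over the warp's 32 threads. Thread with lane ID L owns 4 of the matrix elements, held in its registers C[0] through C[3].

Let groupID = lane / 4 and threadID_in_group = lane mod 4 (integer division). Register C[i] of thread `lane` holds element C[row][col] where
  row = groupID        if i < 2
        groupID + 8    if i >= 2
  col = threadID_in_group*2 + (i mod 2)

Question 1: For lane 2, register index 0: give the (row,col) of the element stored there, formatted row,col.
0,4

L=2→G=2>>2=0, T=2&3=2
[0]→row 0+0=0  col 2·2+0=4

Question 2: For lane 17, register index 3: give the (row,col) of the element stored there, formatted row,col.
lane 17=>17/4=4, 17 mod 4=1
i=3  r:4+8=>12  c:2·1+1=>3

12,3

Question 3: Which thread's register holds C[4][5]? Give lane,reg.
18,1

r: 4->gid=4,r8=0  c: 5->tid=2,i&1=1
L=4*4+2=18  i=0*2+1=1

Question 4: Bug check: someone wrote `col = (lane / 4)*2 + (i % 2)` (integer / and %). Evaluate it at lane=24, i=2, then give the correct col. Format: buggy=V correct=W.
`(lane / 4)*2 + (i % 2)`[24,2]⇒12
lane 24⇒24/4=6, 24 mod 4=0
i=2  r:6+8⇒14  c:2·0+0⇒0
col: 12 vs 0

buggy=12 correct=0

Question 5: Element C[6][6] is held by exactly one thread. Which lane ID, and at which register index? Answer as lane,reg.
r=6->g=6,rb=0  c=6->t=3,b0=0
L=6*4+3=27  i=0*2+0=0

27,0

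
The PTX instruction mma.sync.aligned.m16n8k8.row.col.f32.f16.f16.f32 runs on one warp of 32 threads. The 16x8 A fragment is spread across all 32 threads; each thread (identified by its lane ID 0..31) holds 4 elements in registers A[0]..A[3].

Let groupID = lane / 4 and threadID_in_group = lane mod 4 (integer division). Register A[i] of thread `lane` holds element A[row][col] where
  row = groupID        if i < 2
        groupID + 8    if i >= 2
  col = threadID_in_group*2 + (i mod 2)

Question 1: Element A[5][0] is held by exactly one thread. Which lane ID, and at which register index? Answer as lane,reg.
20,0

r: 5->gid=5,r8=0  c: 0->tid=0,i&1=0
L=5*4+0=20  i=0*2+0=0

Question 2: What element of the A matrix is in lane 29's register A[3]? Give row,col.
15,3

lane 29->29/4=7, 29 mod 4=1
i=3  r:7+8->15  c:2·1+1->3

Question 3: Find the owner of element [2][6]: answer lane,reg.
11,0

r:2=>grp=2,rB=0  c:6=>tig=3,lo=0
L=2*4+3=11  i=0*2+0=0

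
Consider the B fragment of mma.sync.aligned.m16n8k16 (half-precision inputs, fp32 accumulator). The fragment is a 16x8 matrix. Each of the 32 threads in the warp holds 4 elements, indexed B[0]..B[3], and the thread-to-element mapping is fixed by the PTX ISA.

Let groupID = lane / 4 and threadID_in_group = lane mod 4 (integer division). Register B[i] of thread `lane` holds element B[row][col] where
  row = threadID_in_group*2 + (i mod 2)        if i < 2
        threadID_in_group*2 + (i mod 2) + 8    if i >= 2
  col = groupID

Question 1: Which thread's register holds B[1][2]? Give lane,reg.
c=2⇒gr=2  r=1⇒Rb=0,th=0,odd=1
L=2*4+0=8  i=0*2+1=1

8,1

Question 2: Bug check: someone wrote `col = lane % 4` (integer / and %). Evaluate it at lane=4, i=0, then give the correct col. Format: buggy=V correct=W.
buggy=0 correct=1

`lane % 4`[4,0]⇒0
lane 4⇒4/4=1, 4 mod 4=0
i=0  r:2·0+0+0⇒0  c:1
col: 0 vs 1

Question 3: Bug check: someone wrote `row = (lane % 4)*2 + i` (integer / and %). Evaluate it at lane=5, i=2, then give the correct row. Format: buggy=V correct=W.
`(lane % 4)*2 + i`[5,2]→4
5: G=1,T=1
[2] (1*2+0+8,1) = (10,1)
row: 4 vs 10

buggy=4 correct=10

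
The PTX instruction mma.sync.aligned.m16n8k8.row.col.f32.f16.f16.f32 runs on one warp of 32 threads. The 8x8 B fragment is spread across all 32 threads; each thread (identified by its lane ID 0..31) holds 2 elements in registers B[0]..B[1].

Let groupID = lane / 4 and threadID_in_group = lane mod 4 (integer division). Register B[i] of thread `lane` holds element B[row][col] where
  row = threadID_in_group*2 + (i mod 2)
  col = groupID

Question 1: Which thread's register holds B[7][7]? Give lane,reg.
31,1

c:7=>grp=7  r:7=>tig=3,lo=1
L=7*4+3=31  i=1=1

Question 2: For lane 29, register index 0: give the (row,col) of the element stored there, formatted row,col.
29: grp=7,tig=1
[0] (1*2+0,7) = (2,7)

2,7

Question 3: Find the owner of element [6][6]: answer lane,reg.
c=6->g=6  r=6->t=3,b0=0
L=6*4+3=27  i=0=0

27,0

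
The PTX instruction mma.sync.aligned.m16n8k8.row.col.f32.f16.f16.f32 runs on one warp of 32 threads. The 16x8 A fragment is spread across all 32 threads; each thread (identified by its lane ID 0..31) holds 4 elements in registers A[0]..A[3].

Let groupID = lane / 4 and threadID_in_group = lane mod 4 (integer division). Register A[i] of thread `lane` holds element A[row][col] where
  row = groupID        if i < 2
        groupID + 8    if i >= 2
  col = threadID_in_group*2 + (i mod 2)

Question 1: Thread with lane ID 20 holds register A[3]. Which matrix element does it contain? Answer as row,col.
L=20->gid=20>>2=5, tid=20&3=0
[3]->row 5+8=13  col 0·2+1=1

13,1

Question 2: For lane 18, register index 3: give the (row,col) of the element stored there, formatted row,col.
lane 18: grp=4 (18/4), tig=2 (18%4)
i=3: r=4+8=12, c=2*2+1=5

12,5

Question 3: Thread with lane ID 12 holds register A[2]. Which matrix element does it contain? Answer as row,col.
lane 12: G=3 (12/4), T=0 (12%4)
i=2: r=3+8=11, c=0*2+0=0

11,0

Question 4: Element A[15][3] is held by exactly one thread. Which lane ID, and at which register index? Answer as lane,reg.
29,3

r=15⇒gr=7,Rb=1  c=3⇒th=1,odd=1
L=7*4+1=29  i=1*2+1=3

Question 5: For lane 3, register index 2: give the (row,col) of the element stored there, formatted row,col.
3: gr=0,th=3
[2] (0+8,3*2+0) = (8,6)

8,6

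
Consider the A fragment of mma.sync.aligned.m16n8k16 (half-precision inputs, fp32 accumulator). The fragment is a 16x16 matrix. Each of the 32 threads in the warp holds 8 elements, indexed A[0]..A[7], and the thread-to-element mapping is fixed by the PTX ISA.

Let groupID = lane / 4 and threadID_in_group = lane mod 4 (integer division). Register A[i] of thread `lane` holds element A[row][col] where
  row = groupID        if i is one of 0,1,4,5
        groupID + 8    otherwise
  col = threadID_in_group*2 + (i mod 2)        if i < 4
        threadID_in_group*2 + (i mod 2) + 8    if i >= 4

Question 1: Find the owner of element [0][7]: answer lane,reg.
r: 0->gid=0,r8=0  c: 7->c8=0,tid=3,i&1=1
L=0*4+3=3  i=0*4+0*2+1=1

3,1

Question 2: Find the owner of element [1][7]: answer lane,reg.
r:1=>grp=1,rB=0  c:7=>cB=0,tig=3,lo=1
L=1*4+3=7  i=0*4+0*2+1=1

7,1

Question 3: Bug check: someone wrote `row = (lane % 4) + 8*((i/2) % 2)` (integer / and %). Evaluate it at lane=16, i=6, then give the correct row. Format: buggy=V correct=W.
buggy=8 correct=12

`(lane % 4) + 8*((i/2) % 2)`[16,6]->8
L=16->gid=16>>2=4, tid=16&3=0
[6]->row 4+8=12  col 0·2+0+8=8
row: 8 vs 12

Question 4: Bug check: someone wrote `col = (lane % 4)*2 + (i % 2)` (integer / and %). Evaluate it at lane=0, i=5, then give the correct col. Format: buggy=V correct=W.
buggy=1 correct=9

`(lane % 4)*2 + (i % 2)`[0,5]->1
lane 0: gid=0 (0/4), tid=0 (0%4)
i=5: r=0+0=0, c=0*2+1+8=9
col: 1 vs 9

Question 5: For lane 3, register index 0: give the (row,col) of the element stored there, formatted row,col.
lane 3: gid=0 (3/4), tid=3 (3%4)
i=0: r=0+0=0, c=3*2+0+0=6

0,6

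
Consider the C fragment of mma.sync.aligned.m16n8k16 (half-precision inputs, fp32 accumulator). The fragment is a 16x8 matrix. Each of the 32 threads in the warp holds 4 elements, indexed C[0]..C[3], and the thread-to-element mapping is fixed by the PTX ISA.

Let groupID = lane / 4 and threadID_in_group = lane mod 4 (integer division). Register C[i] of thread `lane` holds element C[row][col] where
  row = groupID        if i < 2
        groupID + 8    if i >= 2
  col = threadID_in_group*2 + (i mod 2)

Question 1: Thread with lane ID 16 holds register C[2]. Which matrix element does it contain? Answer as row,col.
12,0

lane 16⇒16/4=4, 16 mod 4=0
i=2  r:4+8⇒12  c:2·0+0⇒0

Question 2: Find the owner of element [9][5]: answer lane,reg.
r=9→G=1,rhi=1  c=5→T=2,p=1
L=1*4+2=6  i=1*2+1=3

6,3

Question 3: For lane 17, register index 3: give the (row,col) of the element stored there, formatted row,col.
L=17->gid=17>>2=4, tid=17&3=1
[3]->row 4+8=12  col 1·2+1=3

12,3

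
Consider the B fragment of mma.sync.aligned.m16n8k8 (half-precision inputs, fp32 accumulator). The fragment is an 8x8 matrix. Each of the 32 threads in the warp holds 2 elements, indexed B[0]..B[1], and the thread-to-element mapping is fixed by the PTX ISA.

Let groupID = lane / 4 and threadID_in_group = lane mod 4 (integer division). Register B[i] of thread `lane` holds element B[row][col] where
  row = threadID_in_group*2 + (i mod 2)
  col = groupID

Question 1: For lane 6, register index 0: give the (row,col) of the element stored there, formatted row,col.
lane 6: gr=1 (6/4), th=2 (6%4)
i=0: r=2*2+0=4, c=gr=1

4,1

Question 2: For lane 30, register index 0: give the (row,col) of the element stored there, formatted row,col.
L=30=>grp=30>>2=7, tig=30&3=2
[0]=>row 2·2+0=4  col grp=7

4,7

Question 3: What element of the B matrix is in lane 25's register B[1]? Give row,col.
3,6

lane 25: g=6 (25/4), t=1 (25%4)
i=1: r=1*2+1=3, c=g=6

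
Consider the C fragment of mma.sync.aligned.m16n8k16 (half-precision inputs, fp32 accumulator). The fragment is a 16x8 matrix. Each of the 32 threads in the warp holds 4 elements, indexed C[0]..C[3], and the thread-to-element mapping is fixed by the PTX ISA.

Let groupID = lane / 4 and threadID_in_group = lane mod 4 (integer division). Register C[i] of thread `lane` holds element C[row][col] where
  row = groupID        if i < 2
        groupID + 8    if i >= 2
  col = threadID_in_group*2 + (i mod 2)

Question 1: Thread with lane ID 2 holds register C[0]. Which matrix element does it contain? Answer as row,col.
0,4

L=2->g=2>>2=0, t=2&3=2
[0]->row 0+0=0  col 2·2+0=4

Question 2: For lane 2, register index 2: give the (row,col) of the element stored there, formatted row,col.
L=2⇒gr=2>>2=0, th=2&3=2
[2]⇒row 0+8=8  col 2·2+0=4

8,4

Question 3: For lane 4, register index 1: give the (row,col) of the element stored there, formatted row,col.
1,1

lane 4->4/4=1, 4 mod 4=0
i=1  r:1+0->1  c:2·0+1->1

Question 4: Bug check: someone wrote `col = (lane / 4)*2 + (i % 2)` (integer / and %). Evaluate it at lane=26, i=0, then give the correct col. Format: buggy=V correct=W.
buggy=12 correct=4

`(lane / 4)*2 + (i % 2)`[26,0]->12
lane 26: gid=6 (26/4), tid=2 (26%4)
i=0: r=6+0=6, c=2*2+0=4
col: 12 vs 4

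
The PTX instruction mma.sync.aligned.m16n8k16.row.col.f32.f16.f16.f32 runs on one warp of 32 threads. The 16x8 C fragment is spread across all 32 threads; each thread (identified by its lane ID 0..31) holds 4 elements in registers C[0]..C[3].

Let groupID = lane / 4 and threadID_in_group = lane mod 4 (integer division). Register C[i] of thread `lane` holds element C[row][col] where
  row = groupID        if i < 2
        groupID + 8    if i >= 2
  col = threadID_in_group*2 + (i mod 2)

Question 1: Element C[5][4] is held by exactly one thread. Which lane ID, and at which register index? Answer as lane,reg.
22,0

r=5⇒gr=5,Rb=0  c=4⇒th=2,odd=0
L=5*4+2=22  i=0*2+0=0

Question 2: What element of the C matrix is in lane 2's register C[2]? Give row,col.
8,4

L=2⇒gr=2>>2=0, th=2&3=2
[2]⇒row 0+8=8  col 2·2+0=4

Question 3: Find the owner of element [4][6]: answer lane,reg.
19,0

r=4→G=4,rhi=0  c=6→T=3,p=0
L=4*4+3=19  i=0*2+0=0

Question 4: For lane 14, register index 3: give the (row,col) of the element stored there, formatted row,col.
11,5

L=14->g=14>>2=3, t=14&3=2
[3]->row 3+8=11  col 2·2+1=5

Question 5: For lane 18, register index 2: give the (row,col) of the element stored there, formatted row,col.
lane 18: grp=4 (18/4), tig=2 (18%4)
i=2: r=4+8=12, c=2*2+0=4

12,4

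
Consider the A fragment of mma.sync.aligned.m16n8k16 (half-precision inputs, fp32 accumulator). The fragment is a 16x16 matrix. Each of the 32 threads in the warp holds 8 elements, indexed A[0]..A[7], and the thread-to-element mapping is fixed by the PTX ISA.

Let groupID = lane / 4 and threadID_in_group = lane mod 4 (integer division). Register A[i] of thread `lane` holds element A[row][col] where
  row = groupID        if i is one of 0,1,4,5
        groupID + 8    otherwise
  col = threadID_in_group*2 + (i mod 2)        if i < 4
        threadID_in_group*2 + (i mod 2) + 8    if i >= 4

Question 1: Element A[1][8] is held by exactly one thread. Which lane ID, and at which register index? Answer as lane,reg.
4,4

r: 1->gid=1,r8=0  c: 8->c8=1,tid=0,i&1=0
L=1*4+0=4  i=1*4+0*2+0=4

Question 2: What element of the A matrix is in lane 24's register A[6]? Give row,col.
L=24→G=24>>2=6, T=24&3=0
[6]→row 6+8=14  col 0·2+0+8=8

14,8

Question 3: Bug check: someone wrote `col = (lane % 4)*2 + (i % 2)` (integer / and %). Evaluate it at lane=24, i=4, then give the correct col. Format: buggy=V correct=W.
buggy=0 correct=8

`(lane % 4)*2 + (i % 2)`[24,4]⇒0
lane 24⇒24/4=6, 24 mod 4=0
i=4  r:6+0⇒6  c:2·0+0+8⇒8
col: 0 vs 8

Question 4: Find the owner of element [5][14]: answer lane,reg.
r:5=>grp=5,rB=0  c:14=>cB=1,tig=3,lo=0
L=5*4+3=23  i=1*4+0*2+0=4

23,4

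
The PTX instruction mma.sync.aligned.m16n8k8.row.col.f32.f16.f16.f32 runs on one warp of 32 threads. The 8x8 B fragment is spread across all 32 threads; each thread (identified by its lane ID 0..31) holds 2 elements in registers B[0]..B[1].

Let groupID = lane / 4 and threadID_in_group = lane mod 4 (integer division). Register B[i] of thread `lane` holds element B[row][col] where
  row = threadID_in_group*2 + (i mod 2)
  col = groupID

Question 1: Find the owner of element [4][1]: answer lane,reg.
6,0

c:1=>grp=1  r:4=>tig=2,lo=0
L=1*4+2=6  i=0=0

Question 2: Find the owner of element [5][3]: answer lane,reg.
c: 3->gid=3  r: 5->tid=2,i&1=1
L=3*4+2=14  i=1=1

14,1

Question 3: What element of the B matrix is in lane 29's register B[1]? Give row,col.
29: gid=7,tid=1
[1] (1*2+1,7) = (3,7)

3,7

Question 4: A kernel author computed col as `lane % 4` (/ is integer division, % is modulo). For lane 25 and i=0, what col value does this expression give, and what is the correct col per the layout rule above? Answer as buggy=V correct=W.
`lane % 4`[25,0]⇒1
25: gr=6,th=1
[0] (1*2+0,6) = (2,6)
col: 1 vs 6

buggy=1 correct=6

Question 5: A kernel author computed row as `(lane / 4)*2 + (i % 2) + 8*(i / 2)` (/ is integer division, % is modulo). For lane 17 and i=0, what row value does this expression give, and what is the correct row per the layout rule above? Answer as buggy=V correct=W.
`(lane / 4)*2 + (i % 2) + 8*(i / 2)`[17,0]→8
lane 17→17/4=4, 17 mod 4=1
i=0  r:2·1+0→2  c:4
row: 8 vs 2

buggy=8 correct=2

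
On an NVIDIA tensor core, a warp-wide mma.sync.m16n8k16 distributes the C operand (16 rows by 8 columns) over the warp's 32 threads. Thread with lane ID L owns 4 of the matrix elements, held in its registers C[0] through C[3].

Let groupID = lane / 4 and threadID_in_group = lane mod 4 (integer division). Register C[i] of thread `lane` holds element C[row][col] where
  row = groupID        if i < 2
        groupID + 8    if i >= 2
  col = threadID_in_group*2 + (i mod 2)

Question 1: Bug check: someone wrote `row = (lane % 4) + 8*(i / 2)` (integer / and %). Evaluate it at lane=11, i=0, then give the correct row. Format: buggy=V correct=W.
buggy=3 correct=2

`(lane % 4) + 8*(i / 2)`[11,0]->3
L=11->gid=11>>2=2, tid=11&3=3
[0]->row 2+0=2  col 3·2+0=6
row: 3 vs 2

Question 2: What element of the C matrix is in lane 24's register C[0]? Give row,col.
lane 24: grp=6 (24/4), tig=0 (24%4)
i=0: r=6+0=6, c=0*2+0=0

6,0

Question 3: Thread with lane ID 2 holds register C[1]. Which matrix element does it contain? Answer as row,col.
L=2⇒gr=2>>2=0, th=2&3=2
[1]⇒row 0+0=0  col 2·2+1=5

0,5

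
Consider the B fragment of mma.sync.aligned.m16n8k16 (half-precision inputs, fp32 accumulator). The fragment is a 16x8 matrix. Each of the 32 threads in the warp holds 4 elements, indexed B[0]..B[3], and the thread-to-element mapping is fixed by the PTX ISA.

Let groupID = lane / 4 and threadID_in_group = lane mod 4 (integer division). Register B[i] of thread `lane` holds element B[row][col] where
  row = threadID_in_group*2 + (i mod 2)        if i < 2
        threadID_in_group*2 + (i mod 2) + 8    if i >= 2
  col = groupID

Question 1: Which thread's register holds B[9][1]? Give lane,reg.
c:1=>grp=1  r:9=>rB=1,tig=0,lo=1
L=1*4+0=4  i=1*2+1=3

4,3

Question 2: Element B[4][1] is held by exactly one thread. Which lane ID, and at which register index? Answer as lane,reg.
6,0

c: 1->gid=1  r: 4->r8=0,tid=2,i&1=0
L=1*4+2=6  i=0*2+0=0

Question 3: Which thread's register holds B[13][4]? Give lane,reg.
18,3

c:4=>grp=4  r:13=>rB=1,tig=2,lo=1
L=4*4+2=18  i=1*2+1=3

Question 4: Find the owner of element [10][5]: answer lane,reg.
c=5⇒gr=5  r=10⇒Rb=1,th=1,odd=0
L=5*4+1=21  i=1*2+0=2

21,2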